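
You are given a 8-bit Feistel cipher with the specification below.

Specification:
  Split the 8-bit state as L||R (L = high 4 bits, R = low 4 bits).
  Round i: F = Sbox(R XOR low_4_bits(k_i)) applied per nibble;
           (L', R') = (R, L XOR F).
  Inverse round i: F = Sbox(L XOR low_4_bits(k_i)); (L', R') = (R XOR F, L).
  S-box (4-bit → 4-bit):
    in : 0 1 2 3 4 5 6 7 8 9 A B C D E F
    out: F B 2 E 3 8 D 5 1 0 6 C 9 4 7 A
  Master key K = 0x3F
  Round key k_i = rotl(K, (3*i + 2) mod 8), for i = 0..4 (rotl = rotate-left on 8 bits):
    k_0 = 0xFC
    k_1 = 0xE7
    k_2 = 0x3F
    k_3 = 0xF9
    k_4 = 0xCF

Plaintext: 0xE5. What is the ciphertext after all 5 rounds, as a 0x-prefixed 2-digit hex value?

s_0 = plaintext = 0xE5
s_1 = Round(s_0, k_0) = 0x5E
s_2 = Round(s_1, k_1) = 0xE5
s_3 = Round(s_2, k_2) = 0x58
s_4 = Round(s_3, k_3) = 0x8E
s_5 = Round(s_4, k_4) = 0xE3

0xE3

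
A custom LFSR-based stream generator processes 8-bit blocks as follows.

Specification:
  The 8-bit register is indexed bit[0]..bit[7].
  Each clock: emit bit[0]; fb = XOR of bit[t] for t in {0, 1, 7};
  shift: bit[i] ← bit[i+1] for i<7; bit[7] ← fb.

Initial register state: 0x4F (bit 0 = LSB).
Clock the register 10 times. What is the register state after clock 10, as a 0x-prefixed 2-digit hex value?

0xF6

reg_0 = 0x4F
clock 1: out=1, reg = 0x27
clock 2: out=1, reg = 0x13
clock 3: out=1, reg = 0x09
clock 4: out=1, reg = 0x84
clock 5: out=0, reg = 0xC2
clock 6: out=0, reg = 0x61
clock 7: out=1, reg = 0xB0
clock 8: out=0, reg = 0xD8
clock 9: out=0, reg = 0xEC
clock 10: out=0, reg = 0xF6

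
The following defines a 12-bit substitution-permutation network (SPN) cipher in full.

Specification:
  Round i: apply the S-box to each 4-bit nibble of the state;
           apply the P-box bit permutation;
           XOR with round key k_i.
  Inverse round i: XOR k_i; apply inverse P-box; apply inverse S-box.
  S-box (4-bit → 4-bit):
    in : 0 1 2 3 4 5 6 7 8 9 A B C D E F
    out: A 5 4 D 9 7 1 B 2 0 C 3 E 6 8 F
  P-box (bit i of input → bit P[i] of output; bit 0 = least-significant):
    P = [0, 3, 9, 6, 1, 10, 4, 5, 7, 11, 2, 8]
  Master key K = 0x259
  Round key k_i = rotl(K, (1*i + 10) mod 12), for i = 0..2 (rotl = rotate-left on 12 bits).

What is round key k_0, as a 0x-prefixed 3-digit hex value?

0x496

K = 0x259
k_0 = rotl(K, (1*0+10) mod 12) = rotl(K, 10) = 0x496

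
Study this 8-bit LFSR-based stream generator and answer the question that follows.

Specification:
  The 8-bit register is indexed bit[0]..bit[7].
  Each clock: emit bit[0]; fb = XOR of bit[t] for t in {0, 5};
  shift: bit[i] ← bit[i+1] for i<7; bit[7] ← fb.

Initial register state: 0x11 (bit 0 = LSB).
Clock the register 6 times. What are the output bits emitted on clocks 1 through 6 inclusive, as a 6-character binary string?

reg_0 = 0x11
clock 1: out=1, reg = 0x88
clock 2: out=0, reg = 0x44
clock 3: out=0, reg = 0x22
clock 4: out=0, reg = 0x91
clock 5: out=1, reg = 0xC8
clock 6: out=0, reg = 0x64

100010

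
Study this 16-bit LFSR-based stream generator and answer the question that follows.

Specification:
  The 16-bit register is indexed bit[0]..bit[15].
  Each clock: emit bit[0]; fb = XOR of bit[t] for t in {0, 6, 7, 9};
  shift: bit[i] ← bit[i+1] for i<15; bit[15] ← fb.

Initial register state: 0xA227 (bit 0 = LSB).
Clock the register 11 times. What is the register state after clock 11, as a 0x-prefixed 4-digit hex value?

reg_0 = 0xA227
clock 1: out=1, reg = 0x5113
clock 2: out=1, reg = 0xA889
clock 3: out=1, reg = 0x5444
clock 4: out=0, reg = 0xAA22
clock 5: out=0, reg = 0xD511
clock 6: out=1, reg = 0xEA88
clock 7: out=0, reg = 0x7544
clock 8: out=0, reg = 0xBAA2
clock 9: out=0, reg = 0x5D51
clock 10: out=1, reg = 0x2EA8
clock 11: out=0, reg = 0x1754

0x1754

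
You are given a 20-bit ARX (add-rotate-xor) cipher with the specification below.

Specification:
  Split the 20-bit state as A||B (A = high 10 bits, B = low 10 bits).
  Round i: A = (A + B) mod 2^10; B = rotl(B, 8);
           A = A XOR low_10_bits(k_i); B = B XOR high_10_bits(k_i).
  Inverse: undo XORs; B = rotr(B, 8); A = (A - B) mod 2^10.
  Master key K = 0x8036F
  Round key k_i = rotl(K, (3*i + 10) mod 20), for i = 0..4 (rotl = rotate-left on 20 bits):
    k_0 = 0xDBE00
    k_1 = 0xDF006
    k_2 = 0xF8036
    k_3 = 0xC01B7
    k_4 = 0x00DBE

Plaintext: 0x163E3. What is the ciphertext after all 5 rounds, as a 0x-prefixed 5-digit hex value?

0x3756C

s_0 = plaintext = 0x163E3
s_1 = Round(s_0, k_0) = 0x8EC97
s_2 = Round(s_1, k_1) = 0xB5059
s_3 = Round(s_2, k_2) = 0xC6EF6
s_4 = Round(s_3, k_3) = 0xE99BD
s_5 = Round(s_4, k_4) = 0x3756C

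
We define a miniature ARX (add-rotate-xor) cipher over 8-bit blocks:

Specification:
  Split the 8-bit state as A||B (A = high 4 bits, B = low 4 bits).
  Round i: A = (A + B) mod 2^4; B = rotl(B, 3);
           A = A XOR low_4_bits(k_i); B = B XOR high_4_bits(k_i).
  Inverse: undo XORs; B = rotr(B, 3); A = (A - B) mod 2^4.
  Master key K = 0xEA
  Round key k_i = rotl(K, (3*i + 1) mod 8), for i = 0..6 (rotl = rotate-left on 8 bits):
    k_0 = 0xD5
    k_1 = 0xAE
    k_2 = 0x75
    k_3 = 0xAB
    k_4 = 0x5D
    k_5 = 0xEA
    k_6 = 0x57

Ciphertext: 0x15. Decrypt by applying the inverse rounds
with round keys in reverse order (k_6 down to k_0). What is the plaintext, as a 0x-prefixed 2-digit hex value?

s_0 = ciphertext = 0x15
s_1 = InvRound(s_0, k_6) = 0x60
s_2 = InvRound(s_1, k_5) = 0xFD
s_3 = InvRound(s_2, k_4) = 0x11
s_4 = InvRound(s_3, k_3) = 0x37
s_5 = InvRound(s_4, k_2) = 0x60
s_6 = InvRound(s_5, k_1) = 0x35
s_7 = InvRound(s_6, k_0) = 0x51

0x51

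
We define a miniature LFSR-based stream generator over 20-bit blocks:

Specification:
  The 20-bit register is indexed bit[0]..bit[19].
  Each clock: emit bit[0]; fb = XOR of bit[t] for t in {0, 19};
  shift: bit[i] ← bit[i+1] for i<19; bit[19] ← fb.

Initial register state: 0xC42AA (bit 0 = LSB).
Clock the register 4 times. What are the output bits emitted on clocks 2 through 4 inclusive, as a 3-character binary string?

101

reg_0 = 0xC42AA
clock 1: out=0, reg = 0xE2155
clock 2: out=1, reg = 0x710AA
clock 3: out=0, reg = 0x38855
clock 4: out=1, reg = 0x9C42A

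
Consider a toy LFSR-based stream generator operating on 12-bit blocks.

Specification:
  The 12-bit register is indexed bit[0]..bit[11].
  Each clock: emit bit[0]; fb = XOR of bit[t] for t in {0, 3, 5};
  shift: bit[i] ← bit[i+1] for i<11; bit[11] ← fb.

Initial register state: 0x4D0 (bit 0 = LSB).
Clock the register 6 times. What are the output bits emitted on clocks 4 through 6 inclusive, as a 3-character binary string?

reg_0 = 0x4D0
clock 1: out=0, reg = 0x268
clock 2: out=0, reg = 0x134
clock 3: out=0, reg = 0x89A
clock 4: out=0, reg = 0xC4D
clock 5: out=1, reg = 0x626
clock 6: out=0, reg = 0xB13

010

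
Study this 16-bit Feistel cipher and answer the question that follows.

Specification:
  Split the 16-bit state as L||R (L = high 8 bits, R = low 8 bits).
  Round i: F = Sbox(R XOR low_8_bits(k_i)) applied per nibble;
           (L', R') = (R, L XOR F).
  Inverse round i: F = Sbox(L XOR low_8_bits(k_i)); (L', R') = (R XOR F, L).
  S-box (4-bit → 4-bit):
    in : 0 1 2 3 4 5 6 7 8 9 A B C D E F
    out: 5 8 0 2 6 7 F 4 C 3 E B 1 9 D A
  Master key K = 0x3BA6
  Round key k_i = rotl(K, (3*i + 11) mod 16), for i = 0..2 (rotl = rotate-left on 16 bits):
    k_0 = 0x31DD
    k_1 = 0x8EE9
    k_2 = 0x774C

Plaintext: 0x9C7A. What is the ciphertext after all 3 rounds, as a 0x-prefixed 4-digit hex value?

0x4225

s_0 = plaintext = 0x9C7A
s_1 = Round(s_0, k_0) = 0x7A78
s_2 = Round(s_1, k_1) = 0x7842
s_3 = Round(s_2, k_2) = 0x4225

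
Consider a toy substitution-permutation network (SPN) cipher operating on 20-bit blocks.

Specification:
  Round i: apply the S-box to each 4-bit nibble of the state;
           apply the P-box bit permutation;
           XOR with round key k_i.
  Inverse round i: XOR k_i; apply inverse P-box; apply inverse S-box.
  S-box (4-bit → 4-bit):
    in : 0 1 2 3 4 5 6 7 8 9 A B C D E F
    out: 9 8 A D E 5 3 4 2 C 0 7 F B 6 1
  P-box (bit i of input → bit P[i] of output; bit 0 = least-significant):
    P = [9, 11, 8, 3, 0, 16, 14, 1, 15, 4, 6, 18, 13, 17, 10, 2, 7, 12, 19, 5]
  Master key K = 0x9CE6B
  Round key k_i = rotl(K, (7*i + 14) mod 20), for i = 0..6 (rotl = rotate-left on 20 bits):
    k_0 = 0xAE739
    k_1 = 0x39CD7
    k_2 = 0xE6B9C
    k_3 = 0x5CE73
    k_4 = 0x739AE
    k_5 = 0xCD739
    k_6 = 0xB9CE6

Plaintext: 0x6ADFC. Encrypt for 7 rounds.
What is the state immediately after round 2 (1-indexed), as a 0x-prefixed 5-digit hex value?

s_0 = plaintext = 0x6ADFC
s_1 = Round(s_0, k_0) = 0xE7CA0
s_2 = Round(s_1, k_1) = 0xF0A8F
s_3 = Round(s_2, k_2) = 0xF4918
s_4 = Round(s_3, k_3) = 0x3C2B5
s_5 = Round(s_4, k_4) = 0x85E1B
s_6 = Round(s_5, k_5) = 0xCE86B
s_7 = Round(s_6, k_6) = 0x08357

0xF0A8F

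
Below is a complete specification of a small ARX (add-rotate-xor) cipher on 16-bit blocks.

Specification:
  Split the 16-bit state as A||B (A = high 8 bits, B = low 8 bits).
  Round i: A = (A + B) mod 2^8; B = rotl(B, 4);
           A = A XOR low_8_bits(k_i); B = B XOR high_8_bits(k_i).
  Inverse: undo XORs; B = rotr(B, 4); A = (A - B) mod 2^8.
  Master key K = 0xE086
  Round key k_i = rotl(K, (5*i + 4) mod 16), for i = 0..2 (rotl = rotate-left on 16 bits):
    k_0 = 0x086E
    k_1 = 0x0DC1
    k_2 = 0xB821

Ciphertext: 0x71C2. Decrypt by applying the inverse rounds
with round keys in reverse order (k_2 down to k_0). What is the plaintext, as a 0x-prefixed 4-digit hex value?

s_0 = ciphertext = 0x71C2
s_1 = InvRound(s_0, k_2) = 0xA9A7
s_2 = InvRound(s_1, k_1) = 0xBEAA
s_3 = InvRound(s_2, k_0) = 0xA62A

0xA62A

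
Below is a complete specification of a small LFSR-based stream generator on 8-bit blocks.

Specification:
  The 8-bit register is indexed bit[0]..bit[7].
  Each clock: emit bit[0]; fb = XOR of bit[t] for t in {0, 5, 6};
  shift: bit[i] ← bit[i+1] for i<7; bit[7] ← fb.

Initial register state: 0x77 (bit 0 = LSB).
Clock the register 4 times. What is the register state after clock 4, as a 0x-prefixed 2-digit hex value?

reg_0 = 0x77
clock 1: out=1, reg = 0xBB
clock 2: out=1, reg = 0x5D
clock 3: out=1, reg = 0x2E
clock 4: out=0, reg = 0x97

0x97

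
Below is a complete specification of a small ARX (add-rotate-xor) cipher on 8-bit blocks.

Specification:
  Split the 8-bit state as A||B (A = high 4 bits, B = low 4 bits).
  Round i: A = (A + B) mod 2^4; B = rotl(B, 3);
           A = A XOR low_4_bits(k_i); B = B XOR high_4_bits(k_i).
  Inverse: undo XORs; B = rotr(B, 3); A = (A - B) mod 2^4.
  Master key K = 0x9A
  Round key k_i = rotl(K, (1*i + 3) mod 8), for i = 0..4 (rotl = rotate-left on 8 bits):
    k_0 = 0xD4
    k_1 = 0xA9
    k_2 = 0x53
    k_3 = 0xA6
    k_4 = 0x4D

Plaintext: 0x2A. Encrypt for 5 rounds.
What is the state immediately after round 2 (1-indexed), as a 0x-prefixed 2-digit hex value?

0x9E

s_0 = plaintext = 0x2A
s_1 = Round(s_0, k_0) = 0x88
s_2 = Round(s_1, k_1) = 0x9E
s_3 = Round(s_2, k_2) = 0x42
s_4 = Round(s_3, k_3) = 0x0B
s_5 = Round(s_4, k_4) = 0x69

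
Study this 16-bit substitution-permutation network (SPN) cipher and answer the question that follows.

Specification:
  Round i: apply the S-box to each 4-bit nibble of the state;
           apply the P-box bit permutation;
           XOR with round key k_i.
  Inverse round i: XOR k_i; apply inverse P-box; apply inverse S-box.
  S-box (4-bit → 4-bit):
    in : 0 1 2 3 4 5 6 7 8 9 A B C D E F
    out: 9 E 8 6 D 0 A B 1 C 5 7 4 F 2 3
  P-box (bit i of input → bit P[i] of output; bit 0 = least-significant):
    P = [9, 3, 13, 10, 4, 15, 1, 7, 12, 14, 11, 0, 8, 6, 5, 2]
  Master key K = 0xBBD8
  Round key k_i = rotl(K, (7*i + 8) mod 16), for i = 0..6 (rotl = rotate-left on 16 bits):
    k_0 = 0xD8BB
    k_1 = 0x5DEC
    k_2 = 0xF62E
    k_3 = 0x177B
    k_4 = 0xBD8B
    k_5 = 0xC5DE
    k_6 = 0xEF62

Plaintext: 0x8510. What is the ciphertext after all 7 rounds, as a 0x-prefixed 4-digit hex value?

0x5626

s_0 = plaintext = 0x8510
s_1 = Round(s_0, k_0) = 0x5F39
s_2 = Round(s_1, k_1) = 0xA9EE
s_3 = Round(s_2, k_2) = 0x7F07
s_4 = Round(s_3, k_3) = 0x40A7
s_5 = Round(s_4, k_4) = 0xAAB4
s_6 = Round(s_5, k_5) = 0x7AEC
s_7 = Round(s_6, k_6) = 0x5626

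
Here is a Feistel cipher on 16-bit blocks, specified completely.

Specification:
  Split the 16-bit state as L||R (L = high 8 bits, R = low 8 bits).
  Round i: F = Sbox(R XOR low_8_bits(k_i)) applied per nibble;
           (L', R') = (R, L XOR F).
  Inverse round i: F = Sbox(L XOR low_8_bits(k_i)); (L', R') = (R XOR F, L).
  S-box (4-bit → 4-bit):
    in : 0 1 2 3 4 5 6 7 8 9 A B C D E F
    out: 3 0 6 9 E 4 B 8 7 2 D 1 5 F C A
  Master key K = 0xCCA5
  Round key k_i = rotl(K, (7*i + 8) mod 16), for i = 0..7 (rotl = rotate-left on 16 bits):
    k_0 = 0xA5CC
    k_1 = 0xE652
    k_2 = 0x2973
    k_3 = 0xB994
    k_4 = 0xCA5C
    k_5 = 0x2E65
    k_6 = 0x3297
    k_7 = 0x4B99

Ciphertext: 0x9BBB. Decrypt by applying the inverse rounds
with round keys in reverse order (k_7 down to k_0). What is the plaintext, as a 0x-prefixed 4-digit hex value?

s_0 = ciphertext = 0x9BBB
s_1 = InvRound(s_0, k_7) = 0x8D9B
s_2 = InvRound(s_1, k_6) = 0x968D
s_3 = InvRound(s_2, k_5) = 0x2496
s_4 = InvRound(s_3, k_4) = 0x1124
s_5 = InvRound(s_4, k_3) = 0x5011
s_6 = InvRound(s_5, k_2) = 0x7850
s_7 = InvRound(s_6, k_1) = 0x3D78
s_8 = InvRound(s_7, k_0) = 0xD83D

0xD83D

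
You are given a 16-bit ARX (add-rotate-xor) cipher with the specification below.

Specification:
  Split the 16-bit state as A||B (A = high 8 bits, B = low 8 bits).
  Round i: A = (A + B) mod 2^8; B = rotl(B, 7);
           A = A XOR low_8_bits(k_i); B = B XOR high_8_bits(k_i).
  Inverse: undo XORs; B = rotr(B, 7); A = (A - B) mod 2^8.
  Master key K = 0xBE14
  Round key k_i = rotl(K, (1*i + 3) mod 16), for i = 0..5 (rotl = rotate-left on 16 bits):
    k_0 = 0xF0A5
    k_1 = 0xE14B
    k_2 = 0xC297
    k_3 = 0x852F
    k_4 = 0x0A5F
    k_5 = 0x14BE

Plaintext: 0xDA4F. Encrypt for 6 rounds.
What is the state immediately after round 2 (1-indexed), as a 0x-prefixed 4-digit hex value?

s_0 = plaintext = 0xDA4F
s_1 = Round(s_0, k_0) = 0x8C57
s_2 = Round(s_1, k_1) = 0xA84A
s_3 = Round(s_2, k_2) = 0x65E7
s_4 = Round(s_3, k_3) = 0x6376
s_5 = Round(s_4, k_4) = 0x8631
s_6 = Round(s_5, k_5) = 0x098C

0xA84A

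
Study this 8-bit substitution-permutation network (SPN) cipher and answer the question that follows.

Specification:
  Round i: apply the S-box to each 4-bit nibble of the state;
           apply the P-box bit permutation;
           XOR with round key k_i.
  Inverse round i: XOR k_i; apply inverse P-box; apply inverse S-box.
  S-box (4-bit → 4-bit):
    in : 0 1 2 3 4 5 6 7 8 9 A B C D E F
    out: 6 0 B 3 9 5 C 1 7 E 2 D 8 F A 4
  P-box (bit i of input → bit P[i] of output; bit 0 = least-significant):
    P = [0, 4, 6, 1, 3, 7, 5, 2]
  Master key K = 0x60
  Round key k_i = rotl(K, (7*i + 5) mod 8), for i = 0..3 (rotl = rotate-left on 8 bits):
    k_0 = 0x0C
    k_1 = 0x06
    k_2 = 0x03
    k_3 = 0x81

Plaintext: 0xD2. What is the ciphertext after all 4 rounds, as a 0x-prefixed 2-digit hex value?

s_0 = plaintext = 0xD2
s_1 = Round(s_0, k_0) = 0xB3
s_2 = Round(s_1, k_1) = 0x3B
s_3 = Round(s_2, k_2) = 0xC8
s_4 = Round(s_3, k_3) = 0xD4

0xD4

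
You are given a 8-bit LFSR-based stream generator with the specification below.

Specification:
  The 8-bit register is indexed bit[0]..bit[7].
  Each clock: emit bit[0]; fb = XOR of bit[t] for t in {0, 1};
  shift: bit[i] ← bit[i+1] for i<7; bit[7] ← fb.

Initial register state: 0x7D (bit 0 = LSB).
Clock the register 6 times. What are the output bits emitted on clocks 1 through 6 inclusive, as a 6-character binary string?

101111

reg_0 = 0x7D
clock 1: out=1, reg = 0xBE
clock 2: out=0, reg = 0xDF
clock 3: out=1, reg = 0x6F
clock 4: out=1, reg = 0x37
clock 5: out=1, reg = 0x1B
clock 6: out=1, reg = 0x0D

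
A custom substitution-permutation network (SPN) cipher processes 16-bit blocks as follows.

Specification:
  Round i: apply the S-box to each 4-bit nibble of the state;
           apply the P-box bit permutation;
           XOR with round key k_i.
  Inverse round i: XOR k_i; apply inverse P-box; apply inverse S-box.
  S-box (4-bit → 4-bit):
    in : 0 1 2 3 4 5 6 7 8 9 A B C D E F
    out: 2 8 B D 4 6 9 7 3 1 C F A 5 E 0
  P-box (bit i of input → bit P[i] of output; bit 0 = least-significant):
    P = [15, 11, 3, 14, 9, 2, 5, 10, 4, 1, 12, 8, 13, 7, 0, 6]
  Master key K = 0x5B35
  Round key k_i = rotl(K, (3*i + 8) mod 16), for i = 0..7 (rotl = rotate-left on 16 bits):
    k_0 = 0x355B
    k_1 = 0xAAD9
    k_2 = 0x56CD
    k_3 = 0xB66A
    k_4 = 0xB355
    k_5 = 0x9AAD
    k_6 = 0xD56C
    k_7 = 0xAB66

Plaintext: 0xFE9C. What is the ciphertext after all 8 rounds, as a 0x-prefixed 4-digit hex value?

s_0 = plaintext = 0xFE9C
s_1 = Round(s_0, k_0) = 0x6E59
s_2 = Round(s_1, k_1) = 0x1BBF
s_3 = Round(s_2, k_2) = 0x41BB
s_4 = Round(s_3, k_3) = 0x7947
s_5 = Round(s_4, k_4) = 0x1BEC
s_6 = Round(s_5, k_5) = 0xC7DB
s_7 = Round(s_6, k_6) = 0x0F96
s_8 = Round(s_7, k_7) = 0x69E6

0x69E6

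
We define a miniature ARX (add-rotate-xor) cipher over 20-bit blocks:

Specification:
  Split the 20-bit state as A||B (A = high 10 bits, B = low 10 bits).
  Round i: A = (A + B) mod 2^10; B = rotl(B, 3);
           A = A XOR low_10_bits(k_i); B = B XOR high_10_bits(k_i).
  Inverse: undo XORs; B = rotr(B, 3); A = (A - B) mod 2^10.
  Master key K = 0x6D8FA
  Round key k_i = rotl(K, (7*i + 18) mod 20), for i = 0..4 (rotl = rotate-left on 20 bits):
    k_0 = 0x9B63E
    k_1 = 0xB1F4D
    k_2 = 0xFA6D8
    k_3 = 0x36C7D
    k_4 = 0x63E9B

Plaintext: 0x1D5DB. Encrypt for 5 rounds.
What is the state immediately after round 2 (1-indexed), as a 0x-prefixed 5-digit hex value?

0x9A776

s_0 = plaintext = 0x1D5DB
s_1 = Round(s_0, k_0) = 0x1B8B6
s_2 = Round(s_1, k_1) = 0x9A776
s_3 = Round(s_2, k_2) = 0xC1C5F
s_4 = Round(s_3, k_3) = 0xC6E23
s_5 = Round(s_4, k_4) = 0xE9493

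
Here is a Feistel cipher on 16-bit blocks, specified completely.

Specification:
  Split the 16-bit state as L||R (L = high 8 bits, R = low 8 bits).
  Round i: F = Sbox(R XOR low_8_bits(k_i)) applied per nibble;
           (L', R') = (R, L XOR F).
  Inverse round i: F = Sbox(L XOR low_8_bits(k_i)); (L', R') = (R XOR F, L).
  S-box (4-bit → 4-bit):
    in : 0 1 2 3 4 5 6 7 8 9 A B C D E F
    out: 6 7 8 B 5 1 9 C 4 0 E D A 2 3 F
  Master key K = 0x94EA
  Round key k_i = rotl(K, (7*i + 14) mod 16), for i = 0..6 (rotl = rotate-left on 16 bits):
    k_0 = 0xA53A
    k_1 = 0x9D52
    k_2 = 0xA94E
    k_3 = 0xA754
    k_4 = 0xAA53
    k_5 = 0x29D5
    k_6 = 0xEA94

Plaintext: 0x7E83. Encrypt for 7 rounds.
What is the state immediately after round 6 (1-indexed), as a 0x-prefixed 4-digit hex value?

0xD94A

s_0 = plaintext = 0x7E83
s_1 = Round(s_0, k_0) = 0x83AE
s_2 = Round(s_1, k_1) = 0xAE79
s_3 = Round(s_2, k_2) = 0x7912
s_4 = Round(s_3, k_3) = 0x1220
s_5 = Round(s_4, k_4) = 0x20D9
s_6 = Round(s_5, k_5) = 0xD94A
s_7 = Round(s_6, k_6) = 0x4AFA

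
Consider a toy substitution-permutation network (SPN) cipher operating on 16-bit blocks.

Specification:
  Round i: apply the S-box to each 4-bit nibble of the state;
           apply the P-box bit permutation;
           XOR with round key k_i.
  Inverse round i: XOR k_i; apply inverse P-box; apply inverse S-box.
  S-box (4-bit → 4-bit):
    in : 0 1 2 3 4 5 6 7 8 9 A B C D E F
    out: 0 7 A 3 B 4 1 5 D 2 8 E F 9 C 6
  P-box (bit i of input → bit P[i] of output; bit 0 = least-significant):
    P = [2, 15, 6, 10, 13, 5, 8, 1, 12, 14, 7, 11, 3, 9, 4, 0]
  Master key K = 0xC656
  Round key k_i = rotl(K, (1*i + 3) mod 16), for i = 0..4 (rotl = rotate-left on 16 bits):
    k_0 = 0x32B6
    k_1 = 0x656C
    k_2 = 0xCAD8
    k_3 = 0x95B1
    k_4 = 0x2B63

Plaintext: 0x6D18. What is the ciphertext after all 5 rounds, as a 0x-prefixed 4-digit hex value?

0xC017

s_0 = plaintext = 0x6D18
s_1 = Round(s_0, k_0) = 0x0FDA
s_2 = Round(s_1, k_1) = 0x01EE
s_3 = Round(s_2, k_2) = 0x9F1A
s_4 = Round(s_3, k_3) = 0xF211
s_5 = Round(s_4, k_4) = 0xC017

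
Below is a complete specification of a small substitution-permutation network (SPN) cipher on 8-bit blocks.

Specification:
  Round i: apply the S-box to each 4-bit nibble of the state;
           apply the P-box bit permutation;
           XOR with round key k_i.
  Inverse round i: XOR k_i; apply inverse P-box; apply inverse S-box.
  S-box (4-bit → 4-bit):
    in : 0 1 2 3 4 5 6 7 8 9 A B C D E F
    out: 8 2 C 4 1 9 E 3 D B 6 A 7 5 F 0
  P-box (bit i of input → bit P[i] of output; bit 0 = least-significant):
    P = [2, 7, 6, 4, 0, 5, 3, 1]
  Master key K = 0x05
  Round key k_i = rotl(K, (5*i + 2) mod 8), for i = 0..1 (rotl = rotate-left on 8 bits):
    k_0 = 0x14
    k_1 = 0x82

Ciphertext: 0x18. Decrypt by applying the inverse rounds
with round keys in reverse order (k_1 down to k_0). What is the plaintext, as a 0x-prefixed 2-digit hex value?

s_0 = ciphertext = 0x18
s_1 = InvRound(s_0, k_1) = 0x2B
s_2 = InvRound(s_1, k_0) = 0xE5

0xE5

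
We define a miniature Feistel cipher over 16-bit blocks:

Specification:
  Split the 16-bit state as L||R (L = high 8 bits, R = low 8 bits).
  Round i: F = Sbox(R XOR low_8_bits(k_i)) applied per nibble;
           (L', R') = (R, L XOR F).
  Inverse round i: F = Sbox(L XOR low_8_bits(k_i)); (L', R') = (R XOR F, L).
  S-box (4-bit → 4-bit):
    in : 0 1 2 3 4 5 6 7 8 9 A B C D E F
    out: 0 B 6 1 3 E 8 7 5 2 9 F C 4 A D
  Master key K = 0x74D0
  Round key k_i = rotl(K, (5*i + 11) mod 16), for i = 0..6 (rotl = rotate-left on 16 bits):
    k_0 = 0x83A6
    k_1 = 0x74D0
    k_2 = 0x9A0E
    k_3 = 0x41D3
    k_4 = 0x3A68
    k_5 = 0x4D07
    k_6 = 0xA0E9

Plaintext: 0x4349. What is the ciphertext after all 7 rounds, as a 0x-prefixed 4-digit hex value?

s_0 = plaintext = 0x4349
s_1 = Round(s_0, k_0) = 0x49EE
s_2 = Round(s_1, k_1) = 0xEE53
s_3 = Round(s_2, k_2) = 0x530A
s_4 = Round(s_3, k_3) = 0x0A11
s_5 = Round(s_4, k_4) = 0x1178
s_6 = Round(s_5, k_5) = 0x786C
s_7 = Round(s_6, k_6) = 0x6C26

0x6C26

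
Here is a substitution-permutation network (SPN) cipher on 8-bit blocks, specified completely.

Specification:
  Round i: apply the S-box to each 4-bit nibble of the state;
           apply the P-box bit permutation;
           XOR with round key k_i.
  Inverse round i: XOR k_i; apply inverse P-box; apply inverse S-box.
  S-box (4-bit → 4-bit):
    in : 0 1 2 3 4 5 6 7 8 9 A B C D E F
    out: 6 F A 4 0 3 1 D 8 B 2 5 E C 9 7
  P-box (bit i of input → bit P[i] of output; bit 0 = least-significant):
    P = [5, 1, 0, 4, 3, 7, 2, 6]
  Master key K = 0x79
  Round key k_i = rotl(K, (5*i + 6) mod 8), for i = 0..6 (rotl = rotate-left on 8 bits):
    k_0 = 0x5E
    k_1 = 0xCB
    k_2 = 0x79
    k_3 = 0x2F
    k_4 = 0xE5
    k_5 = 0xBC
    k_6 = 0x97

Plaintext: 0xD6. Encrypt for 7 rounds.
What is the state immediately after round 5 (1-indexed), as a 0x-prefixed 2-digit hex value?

s_0 = plaintext = 0xD6
s_1 = Round(s_0, k_0) = 0x3A
s_2 = Round(s_1, k_1) = 0xCD
s_3 = Round(s_2, k_2) = 0xAC
s_4 = Round(s_3, k_3) = 0xBC
s_5 = Round(s_4, k_4) = 0xFA
s_6 = Round(s_5, k_5) = 0x32
s_7 = Round(s_6, k_6) = 0x81

0xFA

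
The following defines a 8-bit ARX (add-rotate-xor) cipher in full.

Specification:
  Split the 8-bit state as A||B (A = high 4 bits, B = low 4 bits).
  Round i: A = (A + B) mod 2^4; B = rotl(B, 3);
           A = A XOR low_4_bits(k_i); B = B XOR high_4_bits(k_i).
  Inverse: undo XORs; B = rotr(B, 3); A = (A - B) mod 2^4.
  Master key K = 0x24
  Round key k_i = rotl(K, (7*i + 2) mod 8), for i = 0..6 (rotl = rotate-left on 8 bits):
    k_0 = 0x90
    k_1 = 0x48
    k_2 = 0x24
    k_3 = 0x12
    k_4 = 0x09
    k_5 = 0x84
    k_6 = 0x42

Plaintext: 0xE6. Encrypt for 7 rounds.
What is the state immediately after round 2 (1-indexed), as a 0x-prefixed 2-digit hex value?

0x61

s_0 = plaintext = 0xE6
s_1 = Round(s_0, k_0) = 0x4A
s_2 = Round(s_1, k_1) = 0x61
s_3 = Round(s_2, k_2) = 0x3A
s_4 = Round(s_3, k_3) = 0xF4
s_5 = Round(s_4, k_4) = 0xA2
s_6 = Round(s_5, k_5) = 0x89
s_7 = Round(s_6, k_6) = 0x38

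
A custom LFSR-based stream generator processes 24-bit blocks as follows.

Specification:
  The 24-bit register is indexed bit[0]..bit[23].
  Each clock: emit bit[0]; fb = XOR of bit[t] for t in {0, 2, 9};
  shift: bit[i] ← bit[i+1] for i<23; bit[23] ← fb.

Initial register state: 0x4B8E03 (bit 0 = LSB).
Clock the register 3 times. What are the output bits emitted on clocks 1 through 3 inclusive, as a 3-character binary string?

reg_0 = 0x4B8E03
clock 1: out=1, reg = 0x25C701
clock 2: out=1, reg = 0x12E380
clock 3: out=0, reg = 0x8971C0

110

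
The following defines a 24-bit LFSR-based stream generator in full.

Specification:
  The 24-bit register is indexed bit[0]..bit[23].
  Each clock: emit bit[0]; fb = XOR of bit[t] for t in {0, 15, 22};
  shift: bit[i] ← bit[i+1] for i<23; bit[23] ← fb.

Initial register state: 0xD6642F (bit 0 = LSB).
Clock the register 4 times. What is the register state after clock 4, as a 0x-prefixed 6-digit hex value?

reg_0 = 0xD6642F
clock 1: out=1, reg = 0x6B3217
clock 2: out=1, reg = 0x35990B
clock 3: out=1, reg = 0x1ACC85
clock 4: out=1, reg = 0x0D6642

0x0D6642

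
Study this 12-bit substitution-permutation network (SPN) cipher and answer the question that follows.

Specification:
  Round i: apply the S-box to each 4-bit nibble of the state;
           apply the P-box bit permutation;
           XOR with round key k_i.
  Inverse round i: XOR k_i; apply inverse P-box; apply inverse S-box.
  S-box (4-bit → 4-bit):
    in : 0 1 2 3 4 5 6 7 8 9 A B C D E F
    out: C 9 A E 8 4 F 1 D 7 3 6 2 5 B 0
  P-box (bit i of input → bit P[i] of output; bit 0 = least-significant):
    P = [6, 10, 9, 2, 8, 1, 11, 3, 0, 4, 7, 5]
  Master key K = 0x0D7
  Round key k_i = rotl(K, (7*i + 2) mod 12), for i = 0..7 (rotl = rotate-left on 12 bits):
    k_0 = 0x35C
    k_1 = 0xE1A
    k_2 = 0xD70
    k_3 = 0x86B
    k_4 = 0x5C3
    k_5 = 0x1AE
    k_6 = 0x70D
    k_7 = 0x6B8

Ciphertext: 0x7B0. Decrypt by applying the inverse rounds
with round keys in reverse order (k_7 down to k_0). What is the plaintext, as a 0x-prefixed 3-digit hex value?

0xEED

s_0 = ciphertext = 0x7B0
s_1 = InvRound(s_0, k_7) = 0xF1F
s_2 = InvRound(s_1, k_6) = 0xCBF
s_3 = InvRound(s_2, k_5) = 0xADC
s_4 = InvRound(s_3, k_4) = 0xA63
s_5 = InvRound(s_4, k_3) = 0xF45
s_6 = InvRound(s_5, k_2) = 0xEF0
s_7 = InvRound(s_6, k_1) = 0x027
s_8 = InvRound(s_7, k_0) = 0xEED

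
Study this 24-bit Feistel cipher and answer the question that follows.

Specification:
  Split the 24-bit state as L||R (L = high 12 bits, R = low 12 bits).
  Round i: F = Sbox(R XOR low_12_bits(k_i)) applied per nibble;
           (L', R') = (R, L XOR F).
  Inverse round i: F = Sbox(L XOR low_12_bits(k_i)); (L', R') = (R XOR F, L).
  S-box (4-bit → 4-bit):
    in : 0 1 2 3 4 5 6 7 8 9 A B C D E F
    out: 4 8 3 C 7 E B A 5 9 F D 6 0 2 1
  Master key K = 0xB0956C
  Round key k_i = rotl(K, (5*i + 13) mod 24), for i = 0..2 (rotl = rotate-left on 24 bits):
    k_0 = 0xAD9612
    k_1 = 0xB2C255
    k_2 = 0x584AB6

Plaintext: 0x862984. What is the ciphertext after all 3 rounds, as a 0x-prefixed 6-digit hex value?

s_0 = plaintext = 0x862984
s_1 = Round(s_0, k_0) = 0x9849F9
s_2 = Round(s_1, k_1) = 0x9F9472
s_3 = Round(s_2, k_2) = 0x472B9E

0x472B9E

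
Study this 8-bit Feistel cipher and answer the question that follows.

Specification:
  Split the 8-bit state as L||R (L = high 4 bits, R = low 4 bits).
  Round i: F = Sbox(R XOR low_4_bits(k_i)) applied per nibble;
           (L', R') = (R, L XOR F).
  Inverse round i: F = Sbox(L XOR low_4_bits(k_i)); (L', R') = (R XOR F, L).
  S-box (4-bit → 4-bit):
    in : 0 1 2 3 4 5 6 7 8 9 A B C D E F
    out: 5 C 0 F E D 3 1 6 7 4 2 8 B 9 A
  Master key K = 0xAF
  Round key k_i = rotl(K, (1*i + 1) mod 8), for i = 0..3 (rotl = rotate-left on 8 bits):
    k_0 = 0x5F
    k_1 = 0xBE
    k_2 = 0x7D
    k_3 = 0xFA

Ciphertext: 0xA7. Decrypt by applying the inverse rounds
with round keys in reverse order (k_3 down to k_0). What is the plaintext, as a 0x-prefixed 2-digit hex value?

0xEB

s_0 = ciphertext = 0xA7
s_1 = InvRound(s_0, k_3) = 0x2A
s_2 = InvRound(s_1, k_2) = 0x02
s_3 = InvRound(s_2, k_1) = 0xB0
s_4 = InvRound(s_3, k_0) = 0xEB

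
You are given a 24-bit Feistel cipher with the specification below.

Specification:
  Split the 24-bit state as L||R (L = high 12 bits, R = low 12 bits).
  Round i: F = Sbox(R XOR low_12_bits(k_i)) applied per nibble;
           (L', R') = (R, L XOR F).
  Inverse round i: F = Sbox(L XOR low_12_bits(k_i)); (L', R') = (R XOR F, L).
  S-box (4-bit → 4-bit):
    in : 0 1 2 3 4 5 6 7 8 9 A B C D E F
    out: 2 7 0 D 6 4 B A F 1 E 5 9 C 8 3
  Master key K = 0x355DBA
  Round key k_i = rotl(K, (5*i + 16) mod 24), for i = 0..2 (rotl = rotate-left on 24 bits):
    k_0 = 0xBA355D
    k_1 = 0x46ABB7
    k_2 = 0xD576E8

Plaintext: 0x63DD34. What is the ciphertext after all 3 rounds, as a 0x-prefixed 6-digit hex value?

s_0 = plaintext = 0x63DD34
s_1 = Round(s_0, k_0) = 0xD3498C
s_2 = Round(s_1, k_1) = 0x98CDE1
s_3 = Round(s_2, k_2) = 0xDE1CAD

0xDE1CAD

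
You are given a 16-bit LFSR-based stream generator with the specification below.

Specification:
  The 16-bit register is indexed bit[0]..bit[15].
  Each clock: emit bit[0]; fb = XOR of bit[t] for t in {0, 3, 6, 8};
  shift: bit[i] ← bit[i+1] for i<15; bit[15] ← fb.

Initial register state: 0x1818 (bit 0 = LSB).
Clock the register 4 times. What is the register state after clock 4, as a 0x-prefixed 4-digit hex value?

0x3181

reg_0 = 0x1818
clock 1: out=0, reg = 0x8C0C
clock 2: out=0, reg = 0xC606
clock 3: out=0, reg = 0x6303
clock 4: out=1, reg = 0x3181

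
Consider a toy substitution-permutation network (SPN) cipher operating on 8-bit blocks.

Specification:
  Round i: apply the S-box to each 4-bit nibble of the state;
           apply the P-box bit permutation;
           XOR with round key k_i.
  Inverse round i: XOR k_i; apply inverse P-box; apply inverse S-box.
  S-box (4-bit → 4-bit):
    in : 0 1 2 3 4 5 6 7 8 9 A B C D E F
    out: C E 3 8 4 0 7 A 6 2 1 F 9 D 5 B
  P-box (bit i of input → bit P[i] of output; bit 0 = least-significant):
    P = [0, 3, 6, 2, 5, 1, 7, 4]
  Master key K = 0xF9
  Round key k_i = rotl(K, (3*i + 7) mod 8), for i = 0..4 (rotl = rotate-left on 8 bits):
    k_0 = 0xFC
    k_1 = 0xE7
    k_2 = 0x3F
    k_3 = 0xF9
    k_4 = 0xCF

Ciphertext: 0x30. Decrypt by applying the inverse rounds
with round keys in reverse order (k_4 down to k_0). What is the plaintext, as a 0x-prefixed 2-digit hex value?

s_0 = ciphertext = 0x30
s_1 = InvRound(s_0, k_4) = 0xBB
s_2 = InvRound(s_1, k_3) = 0x94
s_3 = InvRound(s_2, k_2) = 0x62
s_4 = InvRound(s_3, k_1) = 0x4C
s_5 = InvRound(s_4, k_0) = 0xD5

0xD5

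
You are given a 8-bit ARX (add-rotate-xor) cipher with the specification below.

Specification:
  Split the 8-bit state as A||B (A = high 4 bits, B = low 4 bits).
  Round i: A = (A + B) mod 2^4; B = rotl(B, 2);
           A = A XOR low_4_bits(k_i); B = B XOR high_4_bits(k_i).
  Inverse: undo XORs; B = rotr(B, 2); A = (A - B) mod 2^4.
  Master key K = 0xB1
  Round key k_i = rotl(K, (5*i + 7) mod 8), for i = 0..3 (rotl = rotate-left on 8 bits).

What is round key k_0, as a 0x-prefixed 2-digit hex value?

K = 0xB1
k_0 = rotl(K, (5*0+7) mod 8) = rotl(K, 7) = 0xD8

0xD8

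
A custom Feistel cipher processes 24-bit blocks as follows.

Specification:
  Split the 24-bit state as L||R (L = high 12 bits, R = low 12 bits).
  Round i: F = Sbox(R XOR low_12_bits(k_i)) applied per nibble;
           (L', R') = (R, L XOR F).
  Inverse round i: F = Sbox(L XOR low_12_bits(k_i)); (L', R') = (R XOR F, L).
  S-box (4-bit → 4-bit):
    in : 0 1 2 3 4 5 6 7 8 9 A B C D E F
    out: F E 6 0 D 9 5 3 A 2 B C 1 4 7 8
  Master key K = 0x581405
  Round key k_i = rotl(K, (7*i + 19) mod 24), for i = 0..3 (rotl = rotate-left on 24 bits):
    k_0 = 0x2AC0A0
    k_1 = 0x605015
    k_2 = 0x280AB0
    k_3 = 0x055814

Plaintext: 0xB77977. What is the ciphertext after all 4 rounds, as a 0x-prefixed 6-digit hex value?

s_0 = plaintext = 0xB77977
s_1 = Round(s_0, k_0) = 0x977934
s_2 = Round(s_1, k_1) = 0x934B19
s_3 = Round(s_2, k_2) = 0xB19786
s_4 = Round(s_3, k_3) = 0x78633F

0x78633F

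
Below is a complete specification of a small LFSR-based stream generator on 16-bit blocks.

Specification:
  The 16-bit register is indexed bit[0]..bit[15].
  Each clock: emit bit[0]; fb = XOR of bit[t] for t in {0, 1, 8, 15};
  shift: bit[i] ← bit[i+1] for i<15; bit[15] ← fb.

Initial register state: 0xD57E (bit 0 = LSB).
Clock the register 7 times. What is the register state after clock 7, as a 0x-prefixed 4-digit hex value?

reg_0 = 0xD57E
clock 1: out=0, reg = 0xEABF
clock 2: out=1, reg = 0xF55F
clock 3: out=1, reg = 0x7AAF
clock 4: out=1, reg = 0x3D57
clock 5: out=1, reg = 0x9EAB
clock 6: out=1, reg = 0xCF55
clock 7: out=1, reg = 0xE7AA

0xE7AA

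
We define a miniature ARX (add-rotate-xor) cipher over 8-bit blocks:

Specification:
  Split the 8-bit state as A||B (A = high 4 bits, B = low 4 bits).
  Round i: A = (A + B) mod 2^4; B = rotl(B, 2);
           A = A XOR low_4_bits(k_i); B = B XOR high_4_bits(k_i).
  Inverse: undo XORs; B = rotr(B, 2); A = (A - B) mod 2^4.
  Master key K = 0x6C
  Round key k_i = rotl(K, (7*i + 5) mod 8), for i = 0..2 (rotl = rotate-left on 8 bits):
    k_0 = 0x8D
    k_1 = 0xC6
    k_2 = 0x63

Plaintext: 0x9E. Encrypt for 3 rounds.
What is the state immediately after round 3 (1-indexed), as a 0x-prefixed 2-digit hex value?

s_0 = plaintext = 0x9E
s_1 = Round(s_0, k_0) = 0xA3
s_2 = Round(s_1, k_1) = 0xB0
s_3 = Round(s_2, k_2) = 0x86

0x86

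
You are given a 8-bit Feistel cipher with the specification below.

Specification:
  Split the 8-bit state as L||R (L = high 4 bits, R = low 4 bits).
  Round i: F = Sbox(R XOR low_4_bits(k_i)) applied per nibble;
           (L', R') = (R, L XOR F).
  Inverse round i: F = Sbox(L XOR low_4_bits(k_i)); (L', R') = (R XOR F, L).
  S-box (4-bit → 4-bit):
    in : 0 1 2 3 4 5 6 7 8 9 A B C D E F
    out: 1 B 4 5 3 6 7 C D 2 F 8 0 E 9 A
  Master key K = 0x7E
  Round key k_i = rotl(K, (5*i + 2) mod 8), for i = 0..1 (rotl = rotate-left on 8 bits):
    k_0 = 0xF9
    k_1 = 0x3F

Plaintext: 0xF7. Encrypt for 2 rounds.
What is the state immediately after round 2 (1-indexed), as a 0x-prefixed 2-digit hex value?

0x65

s_0 = plaintext = 0xF7
s_1 = Round(s_0, k_0) = 0x76
s_2 = Round(s_1, k_1) = 0x65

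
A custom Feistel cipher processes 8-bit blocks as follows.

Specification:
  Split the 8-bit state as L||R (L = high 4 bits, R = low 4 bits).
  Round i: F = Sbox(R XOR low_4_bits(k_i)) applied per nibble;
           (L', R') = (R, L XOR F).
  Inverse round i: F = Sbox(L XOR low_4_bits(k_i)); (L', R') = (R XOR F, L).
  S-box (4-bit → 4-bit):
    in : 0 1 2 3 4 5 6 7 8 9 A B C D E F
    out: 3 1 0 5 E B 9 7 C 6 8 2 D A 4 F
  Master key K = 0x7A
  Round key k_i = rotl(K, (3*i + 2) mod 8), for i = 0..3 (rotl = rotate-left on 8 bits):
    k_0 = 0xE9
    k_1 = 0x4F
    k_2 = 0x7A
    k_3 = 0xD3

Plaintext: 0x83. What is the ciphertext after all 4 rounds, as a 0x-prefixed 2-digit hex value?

0x94

s_0 = plaintext = 0x83
s_1 = Round(s_0, k_0) = 0x30
s_2 = Round(s_1, k_1) = 0x0C
s_3 = Round(s_2, k_2) = 0xC9
s_4 = Round(s_3, k_3) = 0x94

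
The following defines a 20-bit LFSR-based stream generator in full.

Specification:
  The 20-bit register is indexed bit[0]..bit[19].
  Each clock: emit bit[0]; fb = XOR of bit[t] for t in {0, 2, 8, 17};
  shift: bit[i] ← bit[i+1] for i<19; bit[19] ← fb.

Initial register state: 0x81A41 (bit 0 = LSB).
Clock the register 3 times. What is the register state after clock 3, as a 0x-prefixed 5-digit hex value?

0xF0348

reg_0 = 0x81A41
clock 1: out=1, reg = 0xC0D20
clock 2: out=0, reg = 0xE0690
clock 3: out=0, reg = 0xF0348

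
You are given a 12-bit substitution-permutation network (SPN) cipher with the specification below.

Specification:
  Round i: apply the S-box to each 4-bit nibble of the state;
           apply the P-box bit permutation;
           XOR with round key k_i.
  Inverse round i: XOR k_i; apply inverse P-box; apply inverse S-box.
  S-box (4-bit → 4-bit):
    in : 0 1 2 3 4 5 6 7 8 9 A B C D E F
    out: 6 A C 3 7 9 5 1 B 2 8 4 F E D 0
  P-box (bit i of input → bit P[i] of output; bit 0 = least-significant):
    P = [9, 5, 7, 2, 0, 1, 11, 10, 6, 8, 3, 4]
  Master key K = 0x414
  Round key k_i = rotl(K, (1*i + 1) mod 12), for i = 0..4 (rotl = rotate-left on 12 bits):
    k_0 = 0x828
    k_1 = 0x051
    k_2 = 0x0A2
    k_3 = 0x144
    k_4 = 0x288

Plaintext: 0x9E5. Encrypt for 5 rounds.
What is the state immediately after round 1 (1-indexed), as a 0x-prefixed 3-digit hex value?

s_0 = plaintext = 0x9E5
s_1 = Round(s_0, k_0) = 0x72D
s_2 = Round(s_1, k_1) = 0xCB5
s_3 = Round(s_2, k_2) = 0xBFE
s_4 = Round(s_3, k_3) = 0x3C8
s_5 = Round(s_4, k_4) = 0xDEF

0x72D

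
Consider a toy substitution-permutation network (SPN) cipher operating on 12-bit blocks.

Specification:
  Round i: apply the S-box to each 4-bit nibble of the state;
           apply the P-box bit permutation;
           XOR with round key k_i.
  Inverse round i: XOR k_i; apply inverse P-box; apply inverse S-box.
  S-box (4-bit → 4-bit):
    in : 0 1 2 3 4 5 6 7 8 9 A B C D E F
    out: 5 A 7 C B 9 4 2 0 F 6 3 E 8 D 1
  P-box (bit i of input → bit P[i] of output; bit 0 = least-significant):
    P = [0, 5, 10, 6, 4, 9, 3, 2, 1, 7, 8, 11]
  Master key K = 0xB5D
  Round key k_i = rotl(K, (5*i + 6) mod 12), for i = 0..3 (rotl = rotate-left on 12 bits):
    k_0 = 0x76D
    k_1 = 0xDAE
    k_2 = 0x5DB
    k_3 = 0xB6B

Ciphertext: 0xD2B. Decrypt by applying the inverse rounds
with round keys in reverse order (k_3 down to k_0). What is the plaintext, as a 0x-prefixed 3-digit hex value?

0xCFA

s_0 = ciphertext = 0xD2B
s_1 = InvRound(s_0, k_3) = 0x873
s_2 = InvRound(s_1, k_2) = 0xC6A
s_3 = InvRound(s_2, k_1) = 0xADD
s_4 = InvRound(s_3, k_0) = 0xCFA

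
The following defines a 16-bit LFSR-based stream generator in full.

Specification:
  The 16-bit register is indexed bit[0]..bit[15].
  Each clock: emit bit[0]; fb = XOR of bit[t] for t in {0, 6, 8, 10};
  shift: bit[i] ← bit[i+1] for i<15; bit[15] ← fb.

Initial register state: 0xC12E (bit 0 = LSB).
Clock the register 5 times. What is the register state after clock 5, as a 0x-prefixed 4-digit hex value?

0xDE09

reg_0 = 0xC12E
clock 1: out=0, reg = 0xE097
clock 2: out=1, reg = 0xF04B
clock 3: out=1, reg = 0x7825
clock 4: out=1, reg = 0xBC12
clock 5: out=0, reg = 0xDE09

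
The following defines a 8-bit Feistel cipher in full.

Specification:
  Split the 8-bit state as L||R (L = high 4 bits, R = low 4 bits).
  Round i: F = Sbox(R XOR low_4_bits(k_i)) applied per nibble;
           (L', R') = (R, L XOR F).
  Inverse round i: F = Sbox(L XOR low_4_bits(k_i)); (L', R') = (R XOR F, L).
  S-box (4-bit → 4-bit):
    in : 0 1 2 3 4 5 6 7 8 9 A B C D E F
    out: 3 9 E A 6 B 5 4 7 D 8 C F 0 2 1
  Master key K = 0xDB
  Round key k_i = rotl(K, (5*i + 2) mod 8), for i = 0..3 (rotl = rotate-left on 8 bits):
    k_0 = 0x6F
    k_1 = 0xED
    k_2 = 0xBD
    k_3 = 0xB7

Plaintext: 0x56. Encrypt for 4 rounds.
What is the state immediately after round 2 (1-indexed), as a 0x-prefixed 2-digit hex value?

0x8D

s_0 = plaintext = 0x56
s_1 = Round(s_0, k_0) = 0x68
s_2 = Round(s_1, k_1) = 0x8D
s_3 = Round(s_2, k_2) = 0xDB
s_4 = Round(s_3, k_3) = 0xB2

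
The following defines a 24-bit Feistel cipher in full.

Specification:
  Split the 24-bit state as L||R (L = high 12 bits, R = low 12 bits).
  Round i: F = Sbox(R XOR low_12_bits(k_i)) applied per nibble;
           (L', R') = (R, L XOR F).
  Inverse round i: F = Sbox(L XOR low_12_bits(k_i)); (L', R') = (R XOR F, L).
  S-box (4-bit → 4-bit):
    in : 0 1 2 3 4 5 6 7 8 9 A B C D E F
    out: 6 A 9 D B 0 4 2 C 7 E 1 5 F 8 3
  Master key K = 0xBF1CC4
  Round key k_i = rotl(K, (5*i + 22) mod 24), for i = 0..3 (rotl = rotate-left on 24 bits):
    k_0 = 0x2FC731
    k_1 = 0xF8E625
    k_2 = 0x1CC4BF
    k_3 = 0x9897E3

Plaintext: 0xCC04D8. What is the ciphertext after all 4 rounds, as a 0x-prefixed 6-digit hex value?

0x8DF544

s_0 = plaintext = 0xCC04D8
s_1 = Round(s_0, k_0) = 0x4D8147
s_2 = Round(s_1, k_1) = 0x147691
s_3 = Round(s_2, k_2) = 0x6918DF
s_4 = Round(s_3, k_3) = 0x8DF544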